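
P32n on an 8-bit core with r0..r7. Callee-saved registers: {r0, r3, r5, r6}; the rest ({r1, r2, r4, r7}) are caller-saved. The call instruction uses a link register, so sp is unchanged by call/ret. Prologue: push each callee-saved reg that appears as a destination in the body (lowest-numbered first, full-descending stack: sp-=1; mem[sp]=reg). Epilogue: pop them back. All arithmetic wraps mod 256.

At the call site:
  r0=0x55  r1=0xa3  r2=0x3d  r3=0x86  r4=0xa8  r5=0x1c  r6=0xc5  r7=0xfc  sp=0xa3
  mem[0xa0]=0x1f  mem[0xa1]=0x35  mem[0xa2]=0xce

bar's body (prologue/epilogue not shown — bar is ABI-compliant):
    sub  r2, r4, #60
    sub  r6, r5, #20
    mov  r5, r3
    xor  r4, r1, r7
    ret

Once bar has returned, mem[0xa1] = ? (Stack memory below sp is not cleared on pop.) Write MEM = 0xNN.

prologue: push r5 → mem[0xa2]=0x1c, sp=0xa2
prologue: push r6 → mem[0xa1]=0xc5, sp=0xa1
body[0] sub  r2, r4, #60 → r2=0x6c
body[1] sub  r6, r5, #20 → r6=0x08
body[2] mov  r5, r3 → r5=0x86
body[3] xor  r4, r1, r7 → r4=0x5f
epilogue: pop r6=0xc5, sp=0xa2
epilogue: pop r5=0x1c, sp=0xa3
prologue pushed ['r5', 'r6'] at ['0xa2', '0xa1']

MEM = 0xc5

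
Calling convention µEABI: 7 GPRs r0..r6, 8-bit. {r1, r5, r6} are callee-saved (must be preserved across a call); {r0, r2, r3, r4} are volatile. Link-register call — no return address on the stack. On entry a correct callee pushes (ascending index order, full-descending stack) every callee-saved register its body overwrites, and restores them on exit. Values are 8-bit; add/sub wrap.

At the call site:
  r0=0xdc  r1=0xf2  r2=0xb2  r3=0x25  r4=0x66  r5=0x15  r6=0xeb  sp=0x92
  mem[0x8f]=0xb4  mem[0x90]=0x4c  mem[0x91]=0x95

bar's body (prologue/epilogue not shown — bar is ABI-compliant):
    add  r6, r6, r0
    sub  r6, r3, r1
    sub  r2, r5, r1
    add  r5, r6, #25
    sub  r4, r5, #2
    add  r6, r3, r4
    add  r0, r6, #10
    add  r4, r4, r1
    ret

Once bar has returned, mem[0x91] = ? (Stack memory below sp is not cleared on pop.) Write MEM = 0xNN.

MEM = 0x15

prologue: push r5 -> mem[0x91]=0x15, sp=0x91
prologue: push r6 -> mem[0x90]=0xeb, sp=0x90
body[0] add  r6, r6, r0 -> r6=0xc7
body[1] sub  r6, r3, r1 -> r6=0x33
body[2] sub  r2, r5, r1 -> r2=0x23
body[3] add  r5, r6, #25 -> r5=0x4c
body[4] sub  r4, r5, #2 -> r4=0x4a
body[5] add  r6, r3, r4 -> r6=0x6f
body[6] add  r0, r6, #10 -> r0=0x79
body[7] add  r4, r4, r1 -> r4=0x3c
epilogue: pop r6=0xeb, sp=0x91
epilogue: pop r5=0x15, sp=0x92
prologue pushed ['r5', 'r6'] at ['0x91', '0x90']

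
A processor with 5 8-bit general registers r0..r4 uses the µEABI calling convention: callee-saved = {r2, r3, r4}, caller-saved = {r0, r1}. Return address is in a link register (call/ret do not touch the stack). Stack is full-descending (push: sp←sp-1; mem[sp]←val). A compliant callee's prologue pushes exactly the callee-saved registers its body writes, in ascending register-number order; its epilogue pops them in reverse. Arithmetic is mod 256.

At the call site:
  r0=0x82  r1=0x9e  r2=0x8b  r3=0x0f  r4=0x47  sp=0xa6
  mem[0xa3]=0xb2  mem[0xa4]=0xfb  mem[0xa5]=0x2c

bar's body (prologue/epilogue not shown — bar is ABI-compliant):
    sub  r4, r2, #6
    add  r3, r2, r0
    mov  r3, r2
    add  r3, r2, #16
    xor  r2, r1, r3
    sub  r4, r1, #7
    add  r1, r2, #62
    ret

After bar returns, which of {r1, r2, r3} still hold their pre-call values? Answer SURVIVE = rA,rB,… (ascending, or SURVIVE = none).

SURVIVE = r2,r3

prologue: push r2 → mem[0xa5]=0x8b, sp=0xa5
prologue: push r3 → mem[0xa4]=0x0f, sp=0xa4
prologue: push r4 → mem[0xa3]=0x47, sp=0xa3
body[0] sub  r4, r2, #6 → r4=0x85
body[1] add  r3, r2, r0 → r3=0x0d
body[2] mov  r3, r2 → r3=0x8b
body[3] add  r3, r2, #16 → r3=0x9b
body[4] xor  r2, r1, r3 → r2=0x05
body[5] sub  r4, r1, #7 → r4=0x97
body[6] add  r1, r2, #62 → r1=0x43
epilogue: pop r4=0x47, sp=0xa4
epilogue: pop r3=0x0f, sp=0xa5
epilogue: pop r2=0x8b, sp=0xa6
r1: caller-saved, written=True
r2: callee-saved, written=True
r3: callee-saved, written=True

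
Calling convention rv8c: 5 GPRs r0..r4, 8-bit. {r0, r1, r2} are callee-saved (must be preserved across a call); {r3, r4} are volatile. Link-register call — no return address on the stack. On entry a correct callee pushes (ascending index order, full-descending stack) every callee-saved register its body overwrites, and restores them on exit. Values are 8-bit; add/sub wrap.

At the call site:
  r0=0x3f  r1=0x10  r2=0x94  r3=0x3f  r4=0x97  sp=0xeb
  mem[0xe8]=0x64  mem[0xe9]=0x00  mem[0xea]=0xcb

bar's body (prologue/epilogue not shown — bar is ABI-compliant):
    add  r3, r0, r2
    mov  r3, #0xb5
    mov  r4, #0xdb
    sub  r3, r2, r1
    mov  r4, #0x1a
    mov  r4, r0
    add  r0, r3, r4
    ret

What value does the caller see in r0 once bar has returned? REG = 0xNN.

prologue: push r0 → mem[0xea]=0x3f, sp=0xea
body[0] add  r3, r0, r2 → r3=0xd3
body[1] mov  r3, #0xb5 → r3=0xb5
body[2] mov  r4, #0xdb → r4=0xdb
body[3] sub  r3, r2, r1 → r3=0x84
body[4] mov  r4, #0x1a → r4=0x1a
body[5] mov  r4, r0 → r4=0x3f
body[6] add  r0, r3, r4 → r0=0xc3
epilogue: pop r0=0x3f, sp=0xeb
r0 is callee-saved → restored

REG = 0x3f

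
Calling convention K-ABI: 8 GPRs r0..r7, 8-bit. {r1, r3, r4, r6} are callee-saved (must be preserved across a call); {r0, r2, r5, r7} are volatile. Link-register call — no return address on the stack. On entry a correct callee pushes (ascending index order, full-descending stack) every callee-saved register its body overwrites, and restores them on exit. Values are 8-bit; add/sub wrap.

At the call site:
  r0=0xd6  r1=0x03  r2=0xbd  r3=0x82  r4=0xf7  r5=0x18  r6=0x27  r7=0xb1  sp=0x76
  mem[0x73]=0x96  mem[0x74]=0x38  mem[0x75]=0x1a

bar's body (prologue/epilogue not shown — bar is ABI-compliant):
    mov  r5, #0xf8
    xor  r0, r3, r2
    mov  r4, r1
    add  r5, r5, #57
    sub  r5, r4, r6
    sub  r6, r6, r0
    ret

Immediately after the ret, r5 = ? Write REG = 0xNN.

prologue: push r4 -> mem[0x75]=0xf7, sp=0x75
prologue: push r6 -> mem[0x74]=0x27, sp=0x74
body[0] mov  r5, #0xf8 -> r5=0xf8
body[1] xor  r0, r3, r2 -> r0=0x3f
body[2] mov  r4, r1 -> r4=0x03
body[3] add  r5, r5, #57 -> r5=0x31
body[4] sub  r5, r4, r6 -> r5=0xdc
body[5] sub  r6, r6, r0 -> r6=0xe8
epilogue: pop r6=0x27, sp=0x75
epilogue: pop r4=0xf7, sp=0x76
r5 is caller-saved -> body value

REG = 0xdc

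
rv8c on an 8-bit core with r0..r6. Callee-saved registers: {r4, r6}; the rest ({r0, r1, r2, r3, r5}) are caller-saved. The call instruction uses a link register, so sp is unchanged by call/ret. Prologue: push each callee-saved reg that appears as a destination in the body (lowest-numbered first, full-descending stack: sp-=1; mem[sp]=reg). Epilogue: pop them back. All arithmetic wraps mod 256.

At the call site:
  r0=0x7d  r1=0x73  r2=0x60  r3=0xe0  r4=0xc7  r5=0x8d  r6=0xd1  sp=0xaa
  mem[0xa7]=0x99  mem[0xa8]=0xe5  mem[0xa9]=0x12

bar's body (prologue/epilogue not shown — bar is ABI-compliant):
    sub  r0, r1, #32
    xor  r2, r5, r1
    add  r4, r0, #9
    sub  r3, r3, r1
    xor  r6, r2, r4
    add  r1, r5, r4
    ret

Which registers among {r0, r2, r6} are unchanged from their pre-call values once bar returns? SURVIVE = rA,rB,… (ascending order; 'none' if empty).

prologue: push r4 → mem[0xa9]=0xc7, sp=0xa9
prologue: push r6 → mem[0xa8]=0xd1, sp=0xa8
body[0] sub  r0, r1, #32 → r0=0x53
body[1] xor  r2, r5, r1 → r2=0xfe
body[2] add  r4, r0, #9 → r4=0x5c
body[3] sub  r3, r3, r1 → r3=0x6d
body[4] xor  r6, r2, r4 → r6=0xa2
body[5] add  r1, r5, r4 → r1=0xe9
epilogue: pop r6=0xd1, sp=0xa9
epilogue: pop r4=0xc7, sp=0xaa
r0: caller-saved, written=True
r2: caller-saved, written=True
r6: callee-saved, written=True

SURVIVE = r6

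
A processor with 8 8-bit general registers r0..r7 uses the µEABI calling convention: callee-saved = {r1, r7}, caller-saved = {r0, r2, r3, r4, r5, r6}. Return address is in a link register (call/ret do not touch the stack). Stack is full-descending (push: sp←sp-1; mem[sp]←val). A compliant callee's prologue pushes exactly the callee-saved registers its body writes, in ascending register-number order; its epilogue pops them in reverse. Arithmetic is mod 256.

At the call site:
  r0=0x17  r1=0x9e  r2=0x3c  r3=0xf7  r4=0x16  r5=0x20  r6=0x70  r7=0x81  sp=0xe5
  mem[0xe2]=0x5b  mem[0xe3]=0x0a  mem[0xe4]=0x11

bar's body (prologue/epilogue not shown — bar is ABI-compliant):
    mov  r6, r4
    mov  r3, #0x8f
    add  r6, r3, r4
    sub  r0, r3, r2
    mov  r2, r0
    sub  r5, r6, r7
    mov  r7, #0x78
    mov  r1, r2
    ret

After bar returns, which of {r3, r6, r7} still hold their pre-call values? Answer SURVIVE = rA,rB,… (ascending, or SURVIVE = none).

SURVIVE = r7

prologue: push r1 -> mem[0xe4]=0x9e, sp=0xe4
prologue: push r7 -> mem[0xe3]=0x81, sp=0xe3
body[0] mov  r6, r4 -> r6=0x16
body[1] mov  r3, #0x8f -> r3=0x8f
body[2] add  r6, r3, r4 -> r6=0xa5
body[3] sub  r0, r3, r2 -> r0=0x53
body[4] mov  r2, r0 -> r2=0x53
body[5] sub  r5, r6, r7 -> r5=0x24
body[6] mov  r7, #0x78 -> r7=0x78
body[7] mov  r1, r2 -> r1=0x53
epilogue: pop r7=0x81, sp=0xe4
epilogue: pop r1=0x9e, sp=0xe5
r3: caller-saved, written=True
r6: caller-saved, written=True
r7: callee-saved, written=True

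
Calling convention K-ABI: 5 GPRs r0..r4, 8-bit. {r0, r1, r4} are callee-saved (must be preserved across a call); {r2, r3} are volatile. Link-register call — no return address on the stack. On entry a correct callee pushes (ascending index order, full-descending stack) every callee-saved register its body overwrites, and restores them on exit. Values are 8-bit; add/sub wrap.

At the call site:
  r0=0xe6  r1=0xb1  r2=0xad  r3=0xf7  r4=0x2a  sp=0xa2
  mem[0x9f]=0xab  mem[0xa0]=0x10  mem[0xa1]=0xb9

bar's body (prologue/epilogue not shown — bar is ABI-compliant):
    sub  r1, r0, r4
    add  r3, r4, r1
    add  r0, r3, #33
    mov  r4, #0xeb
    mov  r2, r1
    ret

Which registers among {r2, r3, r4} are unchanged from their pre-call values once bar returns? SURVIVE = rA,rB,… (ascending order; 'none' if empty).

prologue: push r0 → mem[0xa1]=0xe6, sp=0xa1
prologue: push r1 → mem[0xa0]=0xb1, sp=0xa0
prologue: push r4 → mem[0x9f]=0x2a, sp=0x9f
body[0] sub  r1, r0, r4 → r1=0xbc
body[1] add  r3, r4, r1 → r3=0xe6
body[2] add  r0, r3, #33 → r0=0x07
body[3] mov  r4, #0xeb → r4=0xeb
body[4] mov  r2, r1 → r2=0xbc
epilogue: pop r4=0x2a, sp=0xa0
epilogue: pop r1=0xb1, sp=0xa1
epilogue: pop r0=0xe6, sp=0xa2
r2: caller-saved, written=True
r3: caller-saved, written=True
r4: callee-saved, written=True

SURVIVE = r4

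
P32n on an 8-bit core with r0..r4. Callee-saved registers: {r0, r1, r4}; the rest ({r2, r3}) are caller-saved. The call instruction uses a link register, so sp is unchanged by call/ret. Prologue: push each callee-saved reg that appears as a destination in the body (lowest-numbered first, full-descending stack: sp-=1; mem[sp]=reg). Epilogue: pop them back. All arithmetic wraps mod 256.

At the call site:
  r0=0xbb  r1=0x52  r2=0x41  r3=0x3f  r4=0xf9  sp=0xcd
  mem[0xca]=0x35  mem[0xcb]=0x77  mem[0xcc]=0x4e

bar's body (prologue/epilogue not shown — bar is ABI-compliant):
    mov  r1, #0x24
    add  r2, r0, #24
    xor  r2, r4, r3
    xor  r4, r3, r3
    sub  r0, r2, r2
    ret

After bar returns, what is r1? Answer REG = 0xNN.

REG = 0x52

prologue: push r0 -> mem[0xcc]=0xbb, sp=0xcc
prologue: push r1 -> mem[0xcb]=0x52, sp=0xcb
prologue: push r4 -> mem[0xca]=0xf9, sp=0xca
body[0] mov  r1, #0x24 -> r1=0x24
body[1] add  r2, r0, #24 -> r2=0xd3
body[2] xor  r2, r4, r3 -> r2=0xc6
body[3] xor  r4, r3, r3 -> r4=0x00
body[4] sub  r0, r2, r2 -> r0=0x00
epilogue: pop r4=0xf9, sp=0xcb
epilogue: pop r1=0x52, sp=0xcc
epilogue: pop r0=0xbb, sp=0xcd
r1 is callee-saved -> restored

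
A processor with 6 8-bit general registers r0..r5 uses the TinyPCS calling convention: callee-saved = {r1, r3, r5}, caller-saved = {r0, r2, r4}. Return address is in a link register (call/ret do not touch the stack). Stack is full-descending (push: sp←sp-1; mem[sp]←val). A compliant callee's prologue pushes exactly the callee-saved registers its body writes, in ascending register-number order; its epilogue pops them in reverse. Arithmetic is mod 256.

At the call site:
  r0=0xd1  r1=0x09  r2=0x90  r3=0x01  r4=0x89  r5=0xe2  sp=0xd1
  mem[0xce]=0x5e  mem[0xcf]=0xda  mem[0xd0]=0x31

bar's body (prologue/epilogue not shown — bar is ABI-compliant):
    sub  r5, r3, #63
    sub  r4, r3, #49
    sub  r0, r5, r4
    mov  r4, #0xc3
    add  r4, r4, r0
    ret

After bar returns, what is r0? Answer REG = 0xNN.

prologue: push r5 -> mem[0xd0]=0xe2, sp=0xd0
body[0] sub  r5, r3, #63 -> r5=0xc2
body[1] sub  r4, r3, #49 -> r4=0xd0
body[2] sub  r0, r5, r4 -> r0=0xf2
body[3] mov  r4, #0xc3 -> r4=0xc3
body[4] add  r4, r4, r0 -> r4=0xb5
epilogue: pop r5=0xe2, sp=0xd1
r0 is caller-saved -> body value

REG = 0xf2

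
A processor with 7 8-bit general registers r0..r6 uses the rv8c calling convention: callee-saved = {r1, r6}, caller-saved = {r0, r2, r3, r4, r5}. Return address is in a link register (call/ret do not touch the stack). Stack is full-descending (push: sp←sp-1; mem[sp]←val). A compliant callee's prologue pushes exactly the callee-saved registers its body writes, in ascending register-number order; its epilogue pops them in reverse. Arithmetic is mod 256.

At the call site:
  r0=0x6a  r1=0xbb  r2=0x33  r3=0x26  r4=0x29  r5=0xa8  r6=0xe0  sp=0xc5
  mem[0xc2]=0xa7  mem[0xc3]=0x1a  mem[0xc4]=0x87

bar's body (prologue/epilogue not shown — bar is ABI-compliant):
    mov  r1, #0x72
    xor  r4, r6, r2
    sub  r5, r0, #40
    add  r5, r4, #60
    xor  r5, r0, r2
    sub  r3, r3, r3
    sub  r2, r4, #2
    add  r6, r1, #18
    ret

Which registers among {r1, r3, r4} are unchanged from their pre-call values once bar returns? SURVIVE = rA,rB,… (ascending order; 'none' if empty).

SURVIVE = r1

prologue: push r1 -> mem[0xc4]=0xbb, sp=0xc4
prologue: push r6 -> mem[0xc3]=0xe0, sp=0xc3
body[0] mov  r1, #0x72 -> r1=0x72
body[1] xor  r4, r6, r2 -> r4=0xd3
body[2] sub  r5, r0, #40 -> r5=0x42
body[3] add  r5, r4, #60 -> r5=0x0f
body[4] xor  r5, r0, r2 -> r5=0x59
body[5] sub  r3, r3, r3 -> r3=0x00
body[6] sub  r2, r4, #2 -> r2=0xd1
body[7] add  r6, r1, #18 -> r6=0x84
epilogue: pop r6=0xe0, sp=0xc4
epilogue: pop r1=0xbb, sp=0xc5
r1: callee-saved, written=True
r3: caller-saved, written=True
r4: caller-saved, written=True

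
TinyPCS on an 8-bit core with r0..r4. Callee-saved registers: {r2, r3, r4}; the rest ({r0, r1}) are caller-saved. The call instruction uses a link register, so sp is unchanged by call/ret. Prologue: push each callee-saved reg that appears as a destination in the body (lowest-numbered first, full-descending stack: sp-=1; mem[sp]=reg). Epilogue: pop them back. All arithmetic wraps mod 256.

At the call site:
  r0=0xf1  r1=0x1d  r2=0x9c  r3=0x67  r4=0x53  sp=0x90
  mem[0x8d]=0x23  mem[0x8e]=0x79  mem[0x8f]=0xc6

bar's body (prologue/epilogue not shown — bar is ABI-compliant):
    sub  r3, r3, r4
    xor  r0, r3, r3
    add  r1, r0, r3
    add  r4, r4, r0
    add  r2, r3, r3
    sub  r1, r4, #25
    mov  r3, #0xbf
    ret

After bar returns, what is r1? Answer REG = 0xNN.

REG = 0x3a

prologue: push r2 -> mem[0x8f]=0x9c, sp=0x8f
prologue: push r3 -> mem[0x8e]=0x67, sp=0x8e
prologue: push r4 -> mem[0x8d]=0x53, sp=0x8d
body[0] sub  r3, r3, r4 -> r3=0x14
body[1] xor  r0, r3, r3 -> r0=0x00
body[2] add  r1, r0, r3 -> r1=0x14
body[3] add  r4, r4, r0 -> r4=0x53
body[4] add  r2, r3, r3 -> r2=0x28
body[5] sub  r1, r4, #25 -> r1=0x3a
body[6] mov  r3, #0xbf -> r3=0xbf
epilogue: pop r4=0x53, sp=0x8e
epilogue: pop r3=0x67, sp=0x8f
epilogue: pop r2=0x9c, sp=0x90
r1 is caller-saved -> body value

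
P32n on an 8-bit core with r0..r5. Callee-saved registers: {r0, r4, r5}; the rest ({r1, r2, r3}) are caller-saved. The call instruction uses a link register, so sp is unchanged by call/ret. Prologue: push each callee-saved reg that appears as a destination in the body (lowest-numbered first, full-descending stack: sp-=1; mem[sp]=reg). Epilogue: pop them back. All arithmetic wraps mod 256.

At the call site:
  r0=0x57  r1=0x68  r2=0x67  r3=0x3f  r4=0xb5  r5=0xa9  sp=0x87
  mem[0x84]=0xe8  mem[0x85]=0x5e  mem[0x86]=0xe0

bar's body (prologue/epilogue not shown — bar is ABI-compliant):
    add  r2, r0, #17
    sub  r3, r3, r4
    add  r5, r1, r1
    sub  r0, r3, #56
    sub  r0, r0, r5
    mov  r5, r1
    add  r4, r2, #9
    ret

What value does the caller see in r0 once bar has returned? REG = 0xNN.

REG = 0x57

prologue: push r0 -> mem[0x86]=0x57, sp=0x86
prologue: push r4 -> mem[0x85]=0xb5, sp=0x85
prologue: push r5 -> mem[0x84]=0xa9, sp=0x84
body[0] add  r2, r0, #17 -> r2=0x68
body[1] sub  r3, r3, r4 -> r3=0x8a
body[2] add  r5, r1, r1 -> r5=0xd0
body[3] sub  r0, r3, #56 -> r0=0x52
body[4] sub  r0, r0, r5 -> r0=0x82
body[5] mov  r5, r1 -> r5=0x68
body[6] add  r4, r2, #9 -> r4=0x71
epilogue: pop r5=0xa9, sp=0x85
epilogue: pop r4=0xb5, sp=0x86
epilogue: pop r0=0x57, sp=0x87
r0 is callee-saved -> restored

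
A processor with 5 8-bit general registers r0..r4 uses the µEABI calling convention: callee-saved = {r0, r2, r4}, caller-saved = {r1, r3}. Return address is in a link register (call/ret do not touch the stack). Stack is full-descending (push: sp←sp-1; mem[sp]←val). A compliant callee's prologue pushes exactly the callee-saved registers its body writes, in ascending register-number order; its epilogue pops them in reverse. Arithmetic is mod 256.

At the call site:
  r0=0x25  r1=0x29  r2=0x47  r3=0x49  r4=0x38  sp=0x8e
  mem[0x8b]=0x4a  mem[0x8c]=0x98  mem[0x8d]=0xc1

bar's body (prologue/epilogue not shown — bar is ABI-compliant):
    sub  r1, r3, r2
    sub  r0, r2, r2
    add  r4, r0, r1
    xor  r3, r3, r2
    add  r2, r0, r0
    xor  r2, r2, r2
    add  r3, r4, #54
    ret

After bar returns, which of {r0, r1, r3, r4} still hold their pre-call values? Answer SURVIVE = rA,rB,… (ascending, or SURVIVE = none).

prologue: push r0 -> mem[0x8d]=0x25, sp=0x8d
prologue: push r2 -> mem[0x8c]=0x47, sp=0x8c
prologue: push r4 -> mem[0x8b]=0x38, sp=0x8b
body[0] sub  r1, r3, r2 -> r1=0x02
body[1] sub  r0, r2, r2 -> r0=0x00
body[2] add  r4, r0, r1 -> r4=0x02
body[3] xor  r3, r3, r2 -> r3=0x0e
body[4] add  r2, r0, r0 -> r2=0x00
body[5] xor  r2, r2, r2 -> r2=0x00
body[6] add  r3, r4, #54 -> r3=0x38
epilogue: pop r4=0x38, sp=0x8c
epilogue: pop r2=0x47, sp=0x8d
epilogue: pop r0=0x25, sp=0x8e
r0: callee-saved, written=True
r1: caller-saved, written=True
r3: caller-saved, written=True
r4: callee-saved, written=True

SURVIVE = r0,r4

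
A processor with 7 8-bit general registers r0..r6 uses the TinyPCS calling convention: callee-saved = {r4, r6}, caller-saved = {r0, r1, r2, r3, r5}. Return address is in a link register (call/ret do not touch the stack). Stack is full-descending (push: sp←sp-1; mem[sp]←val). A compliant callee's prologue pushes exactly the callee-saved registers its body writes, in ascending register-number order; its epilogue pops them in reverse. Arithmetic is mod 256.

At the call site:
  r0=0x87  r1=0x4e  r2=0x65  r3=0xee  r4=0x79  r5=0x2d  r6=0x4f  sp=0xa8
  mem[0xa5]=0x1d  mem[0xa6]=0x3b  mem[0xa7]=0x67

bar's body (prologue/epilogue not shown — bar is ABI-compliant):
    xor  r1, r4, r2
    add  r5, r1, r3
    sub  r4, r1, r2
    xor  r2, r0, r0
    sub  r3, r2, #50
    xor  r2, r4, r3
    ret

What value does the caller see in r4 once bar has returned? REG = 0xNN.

prologue: push r4 → mem[0xa7]=0x79, sp=0xa7
body[0] xor  r1, r4, r2 → r1=0x1c
body[1] add  r5, r1, r3 → r5=0x0a
body[2] sub  r4, r1, r2 → r4=0xb7
body[3] xor  r2, r0, r0 → r2=0x00
body[4] sub  r3, r2, #50 → r3=0xce
body[5] xor  r2, r4, r3 → r2=0x79
epilogue: pop r4=0x79, sp=0xa8
r4 is callee-saved → restored

REG = 0x79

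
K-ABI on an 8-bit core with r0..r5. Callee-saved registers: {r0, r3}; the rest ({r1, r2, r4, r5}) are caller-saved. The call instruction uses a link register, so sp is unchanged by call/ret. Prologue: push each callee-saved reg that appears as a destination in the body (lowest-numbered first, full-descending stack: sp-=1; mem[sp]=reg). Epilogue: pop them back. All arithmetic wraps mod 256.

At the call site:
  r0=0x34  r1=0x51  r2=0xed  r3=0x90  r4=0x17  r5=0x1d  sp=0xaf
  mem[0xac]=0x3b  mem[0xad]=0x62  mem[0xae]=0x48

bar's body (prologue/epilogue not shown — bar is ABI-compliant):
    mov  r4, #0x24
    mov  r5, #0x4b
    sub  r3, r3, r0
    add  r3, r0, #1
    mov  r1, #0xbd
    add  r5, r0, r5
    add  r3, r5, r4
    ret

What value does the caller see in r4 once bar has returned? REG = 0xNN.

prologue: push r3 -> mem[0xae]=0x90, sp=0xae
body[0] mov  r4, #0x24 -> r4=0x24
body[1] mov  r5, #0x4b -> r5=0x4b
body[2] sub  r3, r3, r0 -> r3=0x5c
body[3] add  r3, r0, #1 -> r3=0x35
body[4] mov  r1, #0xbd -> r1=0xbd
body[5] add  r5, r0, r5 -> r5=0x7f
body[6] add  r3, r5, r4 -> r3=0xa3
epilogue: pop r3=0x90, sp=0xaf
r4 is caller-saved -> body value

REG = 0x24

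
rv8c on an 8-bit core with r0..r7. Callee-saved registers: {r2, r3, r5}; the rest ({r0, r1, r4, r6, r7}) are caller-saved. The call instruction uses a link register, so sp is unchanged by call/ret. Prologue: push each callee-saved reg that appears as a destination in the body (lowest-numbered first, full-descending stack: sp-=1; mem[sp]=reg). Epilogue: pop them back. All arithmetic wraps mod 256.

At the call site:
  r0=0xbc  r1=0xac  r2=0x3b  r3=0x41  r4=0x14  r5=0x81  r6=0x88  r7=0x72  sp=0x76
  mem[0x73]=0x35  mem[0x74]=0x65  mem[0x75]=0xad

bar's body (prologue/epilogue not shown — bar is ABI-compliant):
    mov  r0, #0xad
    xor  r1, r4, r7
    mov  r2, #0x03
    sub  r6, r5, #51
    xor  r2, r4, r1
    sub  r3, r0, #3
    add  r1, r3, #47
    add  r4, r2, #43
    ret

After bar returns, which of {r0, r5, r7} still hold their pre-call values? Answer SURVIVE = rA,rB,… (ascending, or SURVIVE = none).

SURVIVE = r5,r7

prologue: push r2 -> mem[0x75]=0x3b, sp=0x75
prologue: push r3 -> mem[0x74]=0x41, sp=0x74
body[0] mov  r0, #0xad -> r0=0xad
body[1] xor  r1, r4, r7 -> r1=0x66
body[2] mov  r2, #0x03 -> r2=0x03
body[3] sub  r6, r5, #51 -> r6=0x4e
body[4] xor  r2, r4, r1 -> r2=0x72
body[5] sub  r3, r0, #3 -> r3=0xaa
body[6] add  r1, r3, #47 -> r1=0xd9
body[7] add  r4, r2, #43 -> r4=0x9d
epilogue: pop r3=0x41, sp=0x75
epilogue: pop r2=0x3b, sp=0x76
r0: caller-saved, written=True
r5: callee-saved, written=False
r7: caller-saved, written=False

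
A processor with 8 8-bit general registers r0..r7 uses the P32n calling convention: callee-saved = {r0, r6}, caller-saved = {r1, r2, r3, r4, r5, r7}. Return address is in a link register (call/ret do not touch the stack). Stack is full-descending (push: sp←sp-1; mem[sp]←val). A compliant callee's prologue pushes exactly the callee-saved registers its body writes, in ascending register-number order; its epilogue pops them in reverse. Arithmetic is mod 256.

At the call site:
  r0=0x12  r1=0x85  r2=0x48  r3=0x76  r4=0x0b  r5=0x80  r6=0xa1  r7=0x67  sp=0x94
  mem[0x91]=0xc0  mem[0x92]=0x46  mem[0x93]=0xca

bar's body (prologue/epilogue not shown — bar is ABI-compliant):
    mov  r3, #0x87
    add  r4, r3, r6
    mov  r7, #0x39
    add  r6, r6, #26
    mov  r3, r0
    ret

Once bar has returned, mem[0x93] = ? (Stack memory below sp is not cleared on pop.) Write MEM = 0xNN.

prologue: push r6 → mem[0x93]=0xa1, sp=0x93
body[0] mov  r3, #0x87 → r3=0x87
body[1] add  r4, r3, r6 → r4=0x28
body[2] mov  r7, #0x39 → r7=0x39
body[3] add  r6, r6, #26 → r6=0xbb
body[4] mov  r3, r0 → r3=0x12
epilogue: pop r6=0xa1, sp=0x94
prologue pushed ['r6'] at ['0x93']

MEM = 0xa1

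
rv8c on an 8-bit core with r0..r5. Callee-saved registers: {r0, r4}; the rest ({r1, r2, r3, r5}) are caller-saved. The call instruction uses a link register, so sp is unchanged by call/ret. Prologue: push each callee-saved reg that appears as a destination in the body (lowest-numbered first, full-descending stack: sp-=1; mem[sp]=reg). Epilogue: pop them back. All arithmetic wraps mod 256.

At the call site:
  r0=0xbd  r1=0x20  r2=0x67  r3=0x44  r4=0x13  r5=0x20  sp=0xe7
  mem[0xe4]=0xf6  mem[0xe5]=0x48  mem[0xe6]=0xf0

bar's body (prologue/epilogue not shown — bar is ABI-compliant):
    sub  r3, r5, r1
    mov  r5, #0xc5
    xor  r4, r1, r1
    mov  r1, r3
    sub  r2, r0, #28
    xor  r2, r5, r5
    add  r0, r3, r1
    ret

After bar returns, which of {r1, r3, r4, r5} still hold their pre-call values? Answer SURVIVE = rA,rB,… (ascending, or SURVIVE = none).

SURVIVE = r4

prologue: push r0 → mem[0xe6]=0xbd, sp=0xe6
prologue: push r4 → mem[0xe5]=0x13, sp=0xe5
body[0] sub  r3, r5, r1 → r3=0x00
body[1] mov  r5, #0xc5 → r5=0xc5
body[2] xor  r4, r1, r1 → r4=0x00
body[3] mov  r1, r3 → r1=0x00
body[4] sub  r2, r0, #28 → r2=0xa1
body[5] xor  r2, r5, r5 → r2=0x00
body[6] add  r0, r3, r1 → r0=0x00
epilogue: pop r4=0x13, sp=0xe6
epilogue: pop r0=0xbd, sp=0xe7
r1: caller-saved, written=True
r3: caller-saved, written=True
r4: callee-saved, written=True
r5: caller-saved, written=True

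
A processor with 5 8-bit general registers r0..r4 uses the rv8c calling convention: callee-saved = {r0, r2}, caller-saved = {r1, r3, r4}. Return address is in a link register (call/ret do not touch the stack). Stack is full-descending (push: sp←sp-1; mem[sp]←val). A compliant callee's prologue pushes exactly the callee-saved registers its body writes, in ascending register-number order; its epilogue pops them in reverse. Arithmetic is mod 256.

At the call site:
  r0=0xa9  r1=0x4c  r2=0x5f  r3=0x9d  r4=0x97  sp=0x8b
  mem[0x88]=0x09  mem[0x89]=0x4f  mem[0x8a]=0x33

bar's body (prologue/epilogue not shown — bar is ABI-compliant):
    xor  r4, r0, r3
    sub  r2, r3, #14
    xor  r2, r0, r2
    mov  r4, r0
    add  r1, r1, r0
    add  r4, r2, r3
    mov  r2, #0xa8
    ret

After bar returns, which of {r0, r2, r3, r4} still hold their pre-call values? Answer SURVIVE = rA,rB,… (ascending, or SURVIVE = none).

prologue: push r2 -> mem[0x8a]=0x5f, sp=0x8a
body[0] xor  r4, r0, r3 -> r4=0x34
body[1] sub  r2, r3, #14 -> r2=0x8f
body[2] xor  r2, r0, r2 -> r2=0x26
body[3] mov  r4, r0 -> r4=0xa9
body[4] add  r1, r1, r0 -> r1=0xf5
body[5] add  r4, r2, r3 -> r4=0xc3
body[6] mov  r2, #0xa8 -> r2=0xa8
epilogue: pop r2=0x5f, sp=0x8b
r0: callee-saved, written=False
r2: callee-saved, written=True
r3: caller-saved, written=False
r4: caller-saved, written=True

SURVIVE = r0,r2,r3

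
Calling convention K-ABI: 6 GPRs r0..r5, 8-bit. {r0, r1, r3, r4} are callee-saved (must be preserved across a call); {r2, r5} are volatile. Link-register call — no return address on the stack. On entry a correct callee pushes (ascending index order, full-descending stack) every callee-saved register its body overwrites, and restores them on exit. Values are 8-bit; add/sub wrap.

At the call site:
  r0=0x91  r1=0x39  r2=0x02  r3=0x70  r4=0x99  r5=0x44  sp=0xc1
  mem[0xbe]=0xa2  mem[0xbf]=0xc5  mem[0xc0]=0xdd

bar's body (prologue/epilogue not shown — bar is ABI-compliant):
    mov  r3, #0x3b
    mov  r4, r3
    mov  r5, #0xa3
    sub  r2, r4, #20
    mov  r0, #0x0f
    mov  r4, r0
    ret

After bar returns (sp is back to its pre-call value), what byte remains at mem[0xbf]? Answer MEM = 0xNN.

MEM = 0x70

prologue: push r0 → mem[0xc0]=0x91, sp=0xc0
prologue: push r3 → mem[0xbf]=0x70, sp=0xbf
prologue: push r4 → mem[0xbe]=0x99, sp=0xbe
body[0] mov  r3, #0x3b → r3=0x3b
body[1] mov  r4, r3 → r4=0x3b
body[2] mov  r5, #0xa3 → r5=0xa3
body[3] sub  r2, r4, #20 → r2=0x27
body[4] mov  r0, #0x0f → r0=0x0f
body[5] mov  r4, r0 → r4=0x0f
epilogue: pop r4=0x99, sp=0xbf
epilogue: pop r3=0x70, sp=0xc0
epilogue: pop r0=0x91, sp=0xc1
prologue pushed ['r0', 'r3', 'r4'] at ['0xc0', '0xbf', '0xbe']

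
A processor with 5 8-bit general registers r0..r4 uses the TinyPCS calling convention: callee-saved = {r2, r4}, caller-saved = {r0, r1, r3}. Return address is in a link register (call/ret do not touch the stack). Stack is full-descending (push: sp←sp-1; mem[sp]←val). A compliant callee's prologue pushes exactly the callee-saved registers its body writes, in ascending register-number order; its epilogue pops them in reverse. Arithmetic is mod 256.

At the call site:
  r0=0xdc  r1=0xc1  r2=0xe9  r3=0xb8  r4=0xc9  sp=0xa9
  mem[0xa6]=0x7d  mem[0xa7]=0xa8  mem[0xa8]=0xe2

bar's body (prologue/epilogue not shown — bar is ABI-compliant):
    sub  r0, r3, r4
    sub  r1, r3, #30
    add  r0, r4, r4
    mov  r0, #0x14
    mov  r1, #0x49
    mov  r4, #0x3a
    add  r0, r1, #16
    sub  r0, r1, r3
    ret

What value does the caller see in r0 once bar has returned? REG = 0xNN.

REG = 0x91

prologue: push r4 → mem[0xa8]=0xc9, sp=0xa8
body[0] sub  r0, r3, r4 → r0=0xef
body[1] sub  r1, r3, #30 → r1=0x9a
body[2] add  r0, r4, r4 → r0=0x92
body[3] mov  r0, #0x14 → r0=0x14
body[4] mov  r1, #0x49 → r1=0x49
body[5] mov  r4, #0x3a → r4=0x3a
body[6] add  r0, r1, #16 → r0=0x59
body[7] sub  r0, r1, r3 → r0=0x91
epilogue: pop r4=0xc9, sp=0xa9
r0 is caller-saved → body value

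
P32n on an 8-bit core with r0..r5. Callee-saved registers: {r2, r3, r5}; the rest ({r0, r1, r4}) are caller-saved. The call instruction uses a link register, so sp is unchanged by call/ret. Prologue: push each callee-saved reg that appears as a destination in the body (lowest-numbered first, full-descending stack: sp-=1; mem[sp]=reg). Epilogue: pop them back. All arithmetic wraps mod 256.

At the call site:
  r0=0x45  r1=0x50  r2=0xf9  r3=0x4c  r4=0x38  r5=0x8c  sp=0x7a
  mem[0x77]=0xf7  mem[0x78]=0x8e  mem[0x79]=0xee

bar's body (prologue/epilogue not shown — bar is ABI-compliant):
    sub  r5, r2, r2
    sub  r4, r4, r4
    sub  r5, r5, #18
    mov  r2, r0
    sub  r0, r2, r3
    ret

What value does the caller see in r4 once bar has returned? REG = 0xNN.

REG = 0x00

prologue: push r2 -> mem[0x79]=0xf9, sp=0x79
prologue: push r5 -> mem[0x78]=0x8c, sp=0x78
body[0] sub  r5, r2, r2 -> r5=0x00
body[1] sub  r4, r4, r4 -> r4=0x00
body[2] sub  r5, r5, #18 -> r5=0xee
body[3] mov  r2, r0 -> r2=0x45
body[4] sub  r0, r2, r3 -> r0=0xf9
epilogue: pop r5=0x8c, sp=0x79
epilogue: pop r2=0xf9, sp=0x7a
r4 is caller-saved -> body value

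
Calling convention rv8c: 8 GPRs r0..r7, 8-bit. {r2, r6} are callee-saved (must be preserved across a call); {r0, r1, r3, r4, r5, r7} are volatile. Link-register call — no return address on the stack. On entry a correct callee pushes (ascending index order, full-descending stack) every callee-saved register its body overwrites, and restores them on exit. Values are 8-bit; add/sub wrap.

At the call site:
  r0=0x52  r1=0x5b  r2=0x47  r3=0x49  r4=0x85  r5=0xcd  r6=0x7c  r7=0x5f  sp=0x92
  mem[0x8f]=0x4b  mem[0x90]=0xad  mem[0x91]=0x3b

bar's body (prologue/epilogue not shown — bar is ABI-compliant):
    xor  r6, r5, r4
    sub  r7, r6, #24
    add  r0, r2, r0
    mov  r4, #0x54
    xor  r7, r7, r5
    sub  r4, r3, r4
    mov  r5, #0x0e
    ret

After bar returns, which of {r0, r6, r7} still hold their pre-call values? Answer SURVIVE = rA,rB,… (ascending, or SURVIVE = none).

SURVIVE = r6

prologue: push r6 -> mem[0x91]=0x7c, sp=0x91
body[0] xor  r6, r5, r4 -> r6=0x48
body[1] sub  r7, r6, #24 -> r7=0x30
body[2] add  r0, r2, r0 -> r0=0x99
body[3] mov  r4, #0x54 -> r4=0x54
body[4] xor  r7, r7, r5 -> r7=0xfd
body[5] sub  r4, r3, r4 -> r4=0xf5
body[6] mov  r5, #0x0e -> r5=0x0e
epilogue: pop r6=0x7c, sp=0x92
r0: caller-saved, written=True
r6: callee-saved, written=True
r7: caller-saved, written=True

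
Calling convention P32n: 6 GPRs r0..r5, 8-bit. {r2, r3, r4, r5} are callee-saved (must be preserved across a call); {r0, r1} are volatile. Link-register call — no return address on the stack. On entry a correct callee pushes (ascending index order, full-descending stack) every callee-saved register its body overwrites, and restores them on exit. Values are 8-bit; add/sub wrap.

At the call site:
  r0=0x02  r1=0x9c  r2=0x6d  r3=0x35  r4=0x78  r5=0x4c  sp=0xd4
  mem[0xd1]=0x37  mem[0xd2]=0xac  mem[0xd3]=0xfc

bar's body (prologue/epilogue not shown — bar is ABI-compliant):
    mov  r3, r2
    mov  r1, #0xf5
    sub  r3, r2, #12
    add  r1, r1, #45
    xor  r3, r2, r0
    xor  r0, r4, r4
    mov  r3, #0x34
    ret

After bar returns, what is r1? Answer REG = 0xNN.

REG = 0x22

prologue: push r3 → mem[0xd3]=0x35, sp=0xd3
body[0] mov  r3, r2 → r3=0x6d
body[1] mov  r1, #0xf5 → r1=0xf5
body[2] sub  r3, r2, #12 → r3=0x61
body[3] add  r1, r1, #45 → r1=0x22
body[4] xor  r3, r2, r0 → r3=0x6f
body[5] xor  r0, r4, r4 → r0=0x00
body[6] mov  r3, #0x34 → r3=0x34
epilogue: pop r3=0x35, sp=0xd4
r1 is caller-saved → body value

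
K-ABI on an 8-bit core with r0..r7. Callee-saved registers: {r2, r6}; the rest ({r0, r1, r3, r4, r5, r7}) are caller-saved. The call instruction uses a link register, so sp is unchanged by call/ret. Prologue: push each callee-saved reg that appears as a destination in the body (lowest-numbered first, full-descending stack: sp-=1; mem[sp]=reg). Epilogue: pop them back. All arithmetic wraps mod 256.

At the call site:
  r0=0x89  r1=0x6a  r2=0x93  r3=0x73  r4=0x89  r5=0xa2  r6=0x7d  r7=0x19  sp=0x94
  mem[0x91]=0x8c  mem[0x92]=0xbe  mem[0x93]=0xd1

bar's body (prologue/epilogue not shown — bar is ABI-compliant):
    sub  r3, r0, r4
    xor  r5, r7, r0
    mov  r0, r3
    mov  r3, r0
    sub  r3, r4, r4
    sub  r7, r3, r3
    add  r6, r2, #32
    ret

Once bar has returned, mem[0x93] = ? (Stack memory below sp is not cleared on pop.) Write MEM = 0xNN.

MEM = 0x7d

prologue: push r6 → mem[0x93]=0x7d, sp=0x93
body[0] sub  r3, r0, r4 → r3=0x00
body[1] xor  r5, r7, r0 → r5=0x90
body[2] mov  r0, r3 → r0=0x00
body[3] mov  r3, r0 → r3=0x00
body[4] sub  r3, r4, r4 → r3=0x00
body[5] sub  r7, r3, r3 → r7=0x00
body[6] add  r6, r2, #32 → r6=0xb3
epilogue: pop r6=0x7d, sp=0x94
prologue pushed ['r6'] at ['0x93']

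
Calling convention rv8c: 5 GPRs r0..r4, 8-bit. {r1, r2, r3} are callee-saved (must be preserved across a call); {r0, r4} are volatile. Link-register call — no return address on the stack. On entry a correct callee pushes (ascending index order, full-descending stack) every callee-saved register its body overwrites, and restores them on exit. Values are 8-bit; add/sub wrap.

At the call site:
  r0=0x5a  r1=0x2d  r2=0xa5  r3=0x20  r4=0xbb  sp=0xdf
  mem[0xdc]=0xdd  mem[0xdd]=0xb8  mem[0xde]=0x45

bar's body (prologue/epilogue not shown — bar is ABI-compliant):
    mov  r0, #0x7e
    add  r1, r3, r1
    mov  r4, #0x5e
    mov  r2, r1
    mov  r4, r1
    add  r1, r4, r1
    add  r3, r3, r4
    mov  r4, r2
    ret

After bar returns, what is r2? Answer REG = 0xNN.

prologue: push r1 → mem[0xde]=0x2d, sp=0xde
prologue: push r2 → mem[0xdd]=0xa5, sp=0xdd
prologue: push r3 → mem[0xdc]=0x20, sp=0xdc
body[0] mov  r0, #0x7e → r0=0x7e
body[1] add  r1, r3, r1 → r1=0x4d
body[2] mov  r4, #0x5e → r4=0x5e
body[3] mov  r2, r1 → r2=0x4d
body[4] mov  r4, r1 → r4=0x4d
body[5] add  r1, r4, r1 → r1=0x9a
body[6] add  r3, r3, r4 → r3=0x6d
body[7] mov  r4, r2 → r4=0x4d
epilogue: pop r3=0x20, sp=0xdd
epilogue: pop r2=0xa5, sp=0xde
epilogue: pop r1=0x2d, sp=0xdf
r2 is callee-saved → restored

REG = 0xa5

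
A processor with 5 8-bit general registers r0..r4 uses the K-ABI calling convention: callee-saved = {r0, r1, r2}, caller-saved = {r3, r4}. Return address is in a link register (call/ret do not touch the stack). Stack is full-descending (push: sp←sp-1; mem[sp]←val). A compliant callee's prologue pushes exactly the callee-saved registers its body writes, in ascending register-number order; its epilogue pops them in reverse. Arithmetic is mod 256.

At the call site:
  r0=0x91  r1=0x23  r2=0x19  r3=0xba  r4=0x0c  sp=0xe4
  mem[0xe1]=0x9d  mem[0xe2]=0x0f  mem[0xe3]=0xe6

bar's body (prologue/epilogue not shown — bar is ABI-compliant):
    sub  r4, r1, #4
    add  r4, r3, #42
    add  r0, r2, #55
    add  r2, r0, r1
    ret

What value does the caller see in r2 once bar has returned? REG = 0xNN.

REG = 0x19

prologue: push r0 -> mem[0xe3]=0x91, sp=0xe3
prologue: push r2 -> mem[0xe2]=0x19, sp=0xe2
body[0] sub  r4, r1, #4 -> r4=0x1f
body[1] add  r4, r3, #42 -> r4=0xe4
body[2] add  r0, r2, #55 -> r0=0x50
body[3] add  r2, r0, r1 -> r2=0x73
epilogue: pop r2=0x19, sp=0xe3
epilogue: pop r0=0x91, sp=0xe4
r2 is callee-saved -> restored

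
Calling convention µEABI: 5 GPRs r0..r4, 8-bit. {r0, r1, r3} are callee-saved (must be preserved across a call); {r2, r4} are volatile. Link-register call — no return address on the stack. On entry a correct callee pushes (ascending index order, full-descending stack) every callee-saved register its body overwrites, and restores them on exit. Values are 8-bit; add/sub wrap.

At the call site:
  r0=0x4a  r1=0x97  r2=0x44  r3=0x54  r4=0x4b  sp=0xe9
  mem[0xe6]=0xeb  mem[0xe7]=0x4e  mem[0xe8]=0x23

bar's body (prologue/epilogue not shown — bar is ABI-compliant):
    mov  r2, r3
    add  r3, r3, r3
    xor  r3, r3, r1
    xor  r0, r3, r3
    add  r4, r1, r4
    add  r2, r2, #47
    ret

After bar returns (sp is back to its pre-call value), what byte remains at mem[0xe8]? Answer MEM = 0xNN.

MEM = 0x4a

prologue: push r0 → mem[0xe8]=0x4a, sp=0xe8
prologue: push r3 → mem[0xe7]=0x54, sp=0xe7
body[0] mov  r2, r3 → r2=0x54
body[1] add  r3, r3, r3 → r3=0xa8
body[2] xor  r3, r3, r1 → r3=0x3f
body[3] xor  r0, r3, r3 → r0=0x00
body[4] add  r4, r1, r4 → r4=0xe2
body[5] add  r2, r2, #47 → r2=0x83
epilogue: pop r3=0x54, sp=0xe8
epilogue: pop r0=0x4a, sp=0xe9
prologue pushed ['r0', 'r3'] at ['0xe8', '0xe7']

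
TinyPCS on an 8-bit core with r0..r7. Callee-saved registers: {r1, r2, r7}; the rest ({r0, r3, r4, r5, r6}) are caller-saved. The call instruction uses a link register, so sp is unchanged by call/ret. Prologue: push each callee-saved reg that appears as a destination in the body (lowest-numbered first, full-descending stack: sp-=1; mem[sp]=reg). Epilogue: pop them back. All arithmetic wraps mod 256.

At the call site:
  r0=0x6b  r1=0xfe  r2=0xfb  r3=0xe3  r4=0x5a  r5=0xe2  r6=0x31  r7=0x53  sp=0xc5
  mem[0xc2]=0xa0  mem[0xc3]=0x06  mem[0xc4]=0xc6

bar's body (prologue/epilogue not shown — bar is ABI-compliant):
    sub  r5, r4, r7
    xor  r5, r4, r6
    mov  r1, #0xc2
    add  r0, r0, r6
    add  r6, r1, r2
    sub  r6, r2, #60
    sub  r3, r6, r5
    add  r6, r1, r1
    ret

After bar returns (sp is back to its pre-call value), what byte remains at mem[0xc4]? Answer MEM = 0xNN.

MEM = 0xfe

prologue: push r1 → mem[0xc4]=0xfe, sp=0xc4
body[0] sub  r5, r4, r7 → r5=0x07
body[1] xor  r5, r4, r6 → r5=0x6b
body[2] mov  r1, #0xc2 → r1=0xc2
body[3] add  r0, r0, r6 → r0=0x9c
body[4] add  r6, r1, r2 → r6=0xbd
body[5] sub  r6, r2, #60 → r6=0xbf
body[6] sub  r3, r6, r5 → r3=0x54
body[7] add  r6, r1, r1 → r6=0x84
epilogue: pop r1=0xfe, sp=0xc5
prologue pushed ['r1'] at ['0xc4']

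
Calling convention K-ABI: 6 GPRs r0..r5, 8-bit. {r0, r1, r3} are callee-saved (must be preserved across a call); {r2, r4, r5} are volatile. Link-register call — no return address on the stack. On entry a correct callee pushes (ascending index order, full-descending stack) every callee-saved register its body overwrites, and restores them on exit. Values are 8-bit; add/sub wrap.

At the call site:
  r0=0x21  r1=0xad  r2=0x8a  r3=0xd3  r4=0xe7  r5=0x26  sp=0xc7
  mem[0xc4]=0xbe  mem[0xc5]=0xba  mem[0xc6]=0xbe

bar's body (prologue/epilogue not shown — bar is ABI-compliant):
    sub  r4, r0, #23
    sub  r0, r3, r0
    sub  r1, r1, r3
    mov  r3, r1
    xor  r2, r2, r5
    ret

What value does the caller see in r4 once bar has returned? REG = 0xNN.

prologue: push r0 -> mem[0xc6]=0x21, sp=0xc6
prologue: push r1 -> mem[0xc5]=0xad, sp=0xc5
prologue: push r3 -> mem[0xc4]=0xd3, sp=0xc4
body[0] sub  r4, r0, #23 -> r4=0x0a
body[1] sub  r0, r3, r0 -> r0=0xb2
body[2] sub  r1, r1, r3 -> r1=0xda
body[3] mov  r3, r1 -> r3=0xda
body[4] xor  r2, r2, r5 -> r2=0xac
epilogue: pop r3=0xd3, sp=0xc5
epilogue: pop r1=0xad, sp=0xc6
epilogue: pop r0=0x21, sp=0xc7
r4 is caller-saved -> body value

REG = 0x0a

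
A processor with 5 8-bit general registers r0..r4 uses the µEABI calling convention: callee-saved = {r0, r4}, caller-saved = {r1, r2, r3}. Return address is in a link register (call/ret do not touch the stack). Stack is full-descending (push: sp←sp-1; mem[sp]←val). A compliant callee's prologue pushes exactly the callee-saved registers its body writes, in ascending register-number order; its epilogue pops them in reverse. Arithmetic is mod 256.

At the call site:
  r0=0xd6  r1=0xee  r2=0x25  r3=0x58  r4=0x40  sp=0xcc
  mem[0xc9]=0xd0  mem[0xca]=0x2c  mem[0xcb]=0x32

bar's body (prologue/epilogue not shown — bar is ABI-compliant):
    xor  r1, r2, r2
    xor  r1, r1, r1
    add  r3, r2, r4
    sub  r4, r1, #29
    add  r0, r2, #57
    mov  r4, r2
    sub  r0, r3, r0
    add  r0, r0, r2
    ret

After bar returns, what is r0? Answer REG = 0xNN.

REG = 0xd6

prologue: push r0 → mem[0xcb]=0xd6, sp=0xcb
prologue: push r4 → mem[0xca]=0x40, sp=0xca
body[0] xor  r1, r2, r2 → r1=0x00
body[1] xor  r1, r1, r1 → r1=0x00
body[2] add  r3, r2, r4 → r3=0x65
body[3] sub  r4, r1, #29 → r4=0xe3
body[4] add  r0, r2, #57 → r0=0x5e
body[5] mov  r4, r2 → r4=0x25
body[6] sub  r0, r3, r0 → r0=0x07
body[7] add  r0, r0, r2 → r0=0x2c
epilogue: pop r4=0x40, sp=0xcb
epilogue: pop r0=0xd6, sp=0xcc
r0 is callee-saved → restored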